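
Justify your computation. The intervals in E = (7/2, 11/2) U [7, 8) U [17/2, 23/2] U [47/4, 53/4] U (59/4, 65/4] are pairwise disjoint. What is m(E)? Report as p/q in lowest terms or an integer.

For pairwise disjoint intervals, m(union_i I_i) = sum_i m(I_i),
and m is invariant under swapping open/closed endpoints (single points have measure 0).
So m(E) = sum_i (b_i - a_i).
  I_1 has length 11/2 - 7/2 = 2.
  I_2 has length 8 - 7 = 1.
  I_3 has length 23/2 - 17/2 = 3.
  I_4 has length 53/4 - 47/4 = 3/2.
  I_5 has length 65/4 - 59/4 = 3/2.
Summing:
  m(E) = 2 + 1 + 3 + 3/2 + 3/2 = 9.

9


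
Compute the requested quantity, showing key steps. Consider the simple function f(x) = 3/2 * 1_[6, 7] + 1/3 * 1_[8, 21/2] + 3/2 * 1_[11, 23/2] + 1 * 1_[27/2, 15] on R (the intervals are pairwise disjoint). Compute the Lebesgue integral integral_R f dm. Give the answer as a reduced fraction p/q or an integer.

For a simple function f = sum_i c_i * 1_{A_i} with disjoint A_i,
  integral f dm = sum_i c_i * m(A_i).
Lengths of the A_i:
  m(A_1) = 7 - 6 = 1.
  m(A_2) = 21/2 - 8 = 5/2.
  m(A_3) = 23/2 - 11 = 1/2.
  m(A_4) = 15 - 27/2 = 3/2.
Contributions c_i * m(A_i):
  (3/2) * (1) = 3/2.
  (1/3) * (5/2) = 5/6.
  (3/2) * (1/2) = 3/4.
  (1) * (3/2) = 3/2.
Total: 3/2 + 5/6 + 3/4 + 3/2 = 55/12.

55/12


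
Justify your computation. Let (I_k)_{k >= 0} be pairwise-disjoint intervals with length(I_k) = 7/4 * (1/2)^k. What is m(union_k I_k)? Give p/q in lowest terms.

By countable additivity of the Lebesgue measure on pairwise disjoint measurable sets,
  m(union_{k >= 0} I_k) = sum_{k >= 0} m(I_k) = sum_{k >= 0} a * r^k,
  with a = 7/4 and r = 1/2.
Since 0 < r = 1/2 < 1, the geometric series converges:
  sum_{k >= 0} a * r^k = a / (1 - r).
  = 7/4 / (1 - 1/2)
  = 7/4 / (1/2)
  = 7/2.

7/2


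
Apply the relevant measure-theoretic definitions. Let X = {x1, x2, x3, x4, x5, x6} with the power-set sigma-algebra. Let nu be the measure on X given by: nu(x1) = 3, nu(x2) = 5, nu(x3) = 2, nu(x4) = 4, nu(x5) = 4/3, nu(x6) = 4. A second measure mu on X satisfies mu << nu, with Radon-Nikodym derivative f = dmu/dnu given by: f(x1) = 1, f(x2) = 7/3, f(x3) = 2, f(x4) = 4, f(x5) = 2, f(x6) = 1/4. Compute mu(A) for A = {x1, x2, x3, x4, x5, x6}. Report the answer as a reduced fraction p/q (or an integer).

By the defining property of the Radon-Nikodym derivative, for every measurable set A,
  mu(A) = integral_A f dnu.
Since nu is a discrete measure concentrated on the atoms of X, the integral over A reduces to the sum
  mu(A) = sum_{x in A} f(x) * nu({x}).
Computing each term:
  x1: f(x1) * nu(x1) = 1 * 3 = 3.
  x2: f(x2) * nu(x2) = 7/3 * 5 = 35/3.
  x3: f(x3) * nu(x3) = 2 * 2 = 4.
  x4: f(x4) * nu(x4) = 4 * 4 = 16.
  x5: f(x5) * nu(x5) = 2 * 4/3 = 8/3.
  x6: f(x6) * nu(x6) = 1/4 * 4 = 1.
Summing: mu(A) = 3 + 35/3 + 4 + 16 + 8/3 + 1 = 115/3.

115/3


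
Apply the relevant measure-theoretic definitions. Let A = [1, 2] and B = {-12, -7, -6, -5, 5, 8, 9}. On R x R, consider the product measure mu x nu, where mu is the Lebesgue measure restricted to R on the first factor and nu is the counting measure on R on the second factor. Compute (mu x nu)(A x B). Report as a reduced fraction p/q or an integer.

For a measurable rectangle A x B, the product measure satisfies
  (mu x nu)(A x B) = mu(A) * nu(B).
  mu(A) = 1.
  nu(B) = 7.
  (mu x nu)(A x B) = 1 * 7 = 7.

7


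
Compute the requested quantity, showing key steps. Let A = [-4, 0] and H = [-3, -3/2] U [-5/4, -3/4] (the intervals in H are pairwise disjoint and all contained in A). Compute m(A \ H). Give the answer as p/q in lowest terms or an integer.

The ambient interval has length m(A) = 0 - (-4) = 4.
Since the holes are disjoint and sit inside A, by finite additivity
  m(H) = sum_i (b_i - a_i), and m(A \ H) = m(A) - m(H).
Computing the hole measures:
  m(H_1) = -3/2 - (-3) = 3/2.
  m(H_2) = -3/4 - (-5/4) = 1/2.
Summed: m(H) = 3/2 + 1/2 = 2.
So m(A \ H) = 4 - 2 = 2.

2


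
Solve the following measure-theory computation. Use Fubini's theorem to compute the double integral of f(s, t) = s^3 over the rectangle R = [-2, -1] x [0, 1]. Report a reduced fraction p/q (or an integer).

f(s, t) is a tensor product of a function of s and a function of t, and both factors are bounded continuous (hence Lebesgue integrable) on the rectangle, so Fubini's theorem applies:
  integral_R f d(m x m) = (integral_a1^b1 s^3 ds) * (integral_a2^b2 1 dt).
Inner integral in s: integral_{-2}^{-1} s^3 ds = ((-1)^4 - (-2)^4)/4
  = -15/4.
Inner integral in t: integral_{0}^{1} 1 dt = (1^1 - 0^1)/1
  = 1.
Product: (-15/4) * (1) = -15/4.

-15/4


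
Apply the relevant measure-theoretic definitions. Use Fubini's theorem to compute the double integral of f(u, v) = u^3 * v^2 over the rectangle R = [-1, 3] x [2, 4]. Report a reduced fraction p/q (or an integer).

f(u, v) is a tensor product of a function of u and a function of v, and both factors are bounded continuous (hence Lebesgue integrable) on the rectangle, so Fubini's theorem applies:
  integral_R f d(m x m) = (integral_a1^b1 u^3 du) * (integral_a2^b2 v^2 dv).
Inner integral in u: integral_{-1}^{3} u^3 du = (3^4 - (-1)^4)/4
  = 20.
Inner integral in v: integral_{2}^{4} v^2 dv = (4^3 - 2^3)/3
  = 56/3.
Product: (20) * (56/3) = 1120/3.

1120/3


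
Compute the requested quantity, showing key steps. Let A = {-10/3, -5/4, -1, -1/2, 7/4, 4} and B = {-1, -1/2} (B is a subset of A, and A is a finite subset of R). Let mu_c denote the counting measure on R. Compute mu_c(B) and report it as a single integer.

Counting measure assigns mu_c(E) = |E| (number of elements) when E is finite.
B has 2 element(s), so mu_c(B) = 2.

2


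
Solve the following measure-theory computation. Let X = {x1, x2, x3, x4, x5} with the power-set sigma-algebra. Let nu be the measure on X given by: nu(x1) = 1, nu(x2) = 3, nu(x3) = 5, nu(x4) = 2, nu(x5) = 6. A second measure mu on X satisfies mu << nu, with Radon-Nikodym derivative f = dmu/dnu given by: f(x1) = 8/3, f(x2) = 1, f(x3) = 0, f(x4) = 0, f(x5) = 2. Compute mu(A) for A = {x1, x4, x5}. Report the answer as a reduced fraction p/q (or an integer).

By the defining property of the Radon-Nikodym derivative, for every measurable set A,
  mu(A) = integral_A f dnu.
Since nu is a discrete measure concentrated on the atoms of X, the integral over A reduces to the sum
  mu(A) = sum_{x in A} f(x) * nu({x}).
Computing each term:
  x1: f(x1) * nu(x1) = 8/3 * 1 = 8/3.
  x4: f(x4) * nu(x4) = 0 * 2 = 0.
  x5: f(x5) * nu(x5) = 2 * 6 = 12.
Summing: mu(A) = 8/3 + 0 + 12 = 44/3.

44/3


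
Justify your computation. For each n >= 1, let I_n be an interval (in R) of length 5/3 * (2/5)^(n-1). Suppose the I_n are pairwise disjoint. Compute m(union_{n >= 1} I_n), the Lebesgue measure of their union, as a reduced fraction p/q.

By countable additivity of the Lebesgue measure on pairwise disjoint measurable sets,
  m(union_{n >= 1} I_n) = sum_{n >= 1} m(I_n) = sum_{n >= 1} a * r^(n-1),
  with a = 5/3 and r = 2/5.
Since 0 < r = 2/5 < 1, the geometric series converges:
  sum_{n >= 1} a * r^(n-1) = a / (1 - r).
  = 5/3 / (1 - 2/5)
  = 5/3 / (3/5)
  = 25/9.

25/9


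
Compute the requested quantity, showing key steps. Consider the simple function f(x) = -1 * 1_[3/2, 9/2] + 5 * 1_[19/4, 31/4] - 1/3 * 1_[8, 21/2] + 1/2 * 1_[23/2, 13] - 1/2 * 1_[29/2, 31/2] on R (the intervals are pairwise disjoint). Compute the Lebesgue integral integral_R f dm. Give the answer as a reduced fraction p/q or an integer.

For a simple function f = sum_i c_i * 1_{A_i} with disjoint A_i,
  integral f dm = sum_i c_i * m(A_i).
Lengths of the A_i:
  m(A_1) = 9/2 - 3/2 = 3.
  m(A_2) = 31/4 - 19/4 = 3.
  m(A_3) = 21/2 - 8 = 5/2.
  m(A_4) = 13 - 23/2 = 3/2.
  m(A_5) = 31/2 - 29/2 = 1.
Contributions c_i * m(A_i):
  (-1) * (3) = -3.
  (5) * (3) = 15.
  (-1/3) * (5/2) = -5/6.
  (1/2) * (3/2) = 3/4.
  (-1/2) * (1) = -1/2.
Total: -3 + 15 - 5/6 + 3/4 - 1/2 = 137/12.

137/12


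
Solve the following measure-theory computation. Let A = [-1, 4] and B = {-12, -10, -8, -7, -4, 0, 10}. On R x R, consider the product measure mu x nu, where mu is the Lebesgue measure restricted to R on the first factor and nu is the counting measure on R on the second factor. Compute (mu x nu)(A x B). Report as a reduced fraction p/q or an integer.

For a measurable rectangle A x B, the product measure satisfies
  (mu x nu)(A x B) = mu(A) * nu(B).
  mu(A) = 5.
  nu(B) = 7.
  (mu x nu)(A x B) = 5 * 7 = 35.

35


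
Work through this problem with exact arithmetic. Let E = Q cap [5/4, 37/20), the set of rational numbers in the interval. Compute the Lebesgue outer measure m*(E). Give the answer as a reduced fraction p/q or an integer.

Q cap [5/4, 37/20) is countable; list its elements as q_1, q_2, ... . Fix eps > 0 and cover the k-th point by an interval of length eps * 2^(-k). The cover has total length eps * sum_{k>=1} 2^(-k) = eps, so by definition of outer measure m*(Q cap [5/4, 37/20)) <= eps. Since eps was arbitrary and m* >= 0, the outer measure is 0.

0


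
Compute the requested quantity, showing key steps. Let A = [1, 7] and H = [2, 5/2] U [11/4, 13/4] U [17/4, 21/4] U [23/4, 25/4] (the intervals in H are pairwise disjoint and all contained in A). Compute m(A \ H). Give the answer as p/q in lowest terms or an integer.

The ambient interval has length m(A) = 7 - 1 = 6.
Since the holes are disjoint and sit inside A, by finite additivity
  m(H) = sum_i (b_i - a_i), and m(A \ H) = m(A) - m(H).
Computing the hole measures:
  m(H_1) = 5/2 - 2 = 1/2.
  m(H_2) = 13/4 - 11/4 = 1/2.
  m(H_3) = 21/4 - 17/4 = 1.
  m(H_4) = 25/4 - 23/4 = 1/2.
Summed: m(H) = 1/2 + 1/2 + 1 + 1/2 = 5/2.
So m(A \ H) = 6 - 5/2 = 7/2.

7/2


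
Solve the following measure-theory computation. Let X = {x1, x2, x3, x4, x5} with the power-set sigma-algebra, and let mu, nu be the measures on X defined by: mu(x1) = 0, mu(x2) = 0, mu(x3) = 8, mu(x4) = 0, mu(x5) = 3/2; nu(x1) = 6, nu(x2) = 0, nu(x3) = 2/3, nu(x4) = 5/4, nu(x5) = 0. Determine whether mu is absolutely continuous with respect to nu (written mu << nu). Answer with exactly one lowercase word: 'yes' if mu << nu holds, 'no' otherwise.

mu << nu means: every nu-null measurable set is also mu-null; equivalently, for every atom x, if nu({x}) = 0 then mu({x}) = 0.
Checking each atom:
  x1: nu = 6 > 0 -> no constraint.
  x2: nu = 0, mu = 0 -> consistent with mu << nu.
  x3: nu = 2/3 > 0 -> no constraint.
  x4: nu = 5/4 > 0 -> no constraint.
  x5: nu = 0, mu = 3/2 > 0 -> violates mu << nu.
The atom(s) x5 violate the condition (nu = 0 but mu > 0). Therefore mu is NOT absolutely continuous w.r.t. nu.

no


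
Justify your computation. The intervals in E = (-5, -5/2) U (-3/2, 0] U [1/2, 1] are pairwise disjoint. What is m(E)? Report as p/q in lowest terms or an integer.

For pairwise disjoint intervals, m(union_i I_i) = sum_i m(I_i),
and m is invariant under swapping open/closed endpoints (single points have measure 0).
So m(E) = sum_i (b_i - a_i).
  I_1 has length -5/2 - (-5) = 5/2.
  I_2 has length 0 - (-3/2) = 3/2.
  I_3 has length 1 - 1/2 = 1/2.
Summing:
  m(E) = 5/2 + 3/2 + 1/2 = 9/2.

9/2


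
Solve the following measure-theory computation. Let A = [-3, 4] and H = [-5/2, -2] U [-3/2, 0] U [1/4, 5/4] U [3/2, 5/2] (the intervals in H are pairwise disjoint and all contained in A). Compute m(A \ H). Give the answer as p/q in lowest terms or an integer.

The ambient interval has length m(A) = 4 - (-3) = 7.
Since the holes are disjoint and sit inside A, by finite additivity
  m(H) = sum_i (b_i - a_i), and m(A \ H) = m(A) - m(H).
Computing the hole measures:
  m(H_1) = -2 - (-5/2) = 1/2.
  m(H_2) = 0 - (-3/2) = 3/2.
  m(H_3) = 5/4 - 1/4 = 1.
  m(H_4) = 5/2 - 3/2 = 1.
Summed: m(H) = 1/2 + 3/2 + 1 + 1 = 4.
So m(A \ H) = 7 - 4 = 3.

3


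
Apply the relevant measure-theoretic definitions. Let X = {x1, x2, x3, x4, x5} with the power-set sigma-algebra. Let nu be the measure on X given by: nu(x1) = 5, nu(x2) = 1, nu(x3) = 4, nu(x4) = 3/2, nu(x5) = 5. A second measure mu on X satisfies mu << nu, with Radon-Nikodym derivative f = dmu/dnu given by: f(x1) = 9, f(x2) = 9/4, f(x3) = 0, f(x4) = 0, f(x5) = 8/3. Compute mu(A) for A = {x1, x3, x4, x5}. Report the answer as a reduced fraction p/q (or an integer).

By the defining property of the Radon-Nikodym derivative, for every measurable set A,
  mu(A) = integral_A f dnu.
Since nu is a discrete measure concentrated on the atoms of X, the integral over A reduces to the sum
  mu(A) = sum_{x in A} f(x) * nu({x}).
Computing each term:
  x1: f(x1) * nu(x1) = 9 * 5 = 45.
  x3: f(x3) * nu(x3) = 0 * 4 = 0.
  x4: f(x4) * nu(x4) = 0 * 3/2 = 0.
  x5: f(x5) * nu(x5) = 8/3 * 5 = 40/3.
Summing: mu(A) = 45 + 0 + 0 + 40/3 = 175/3.

175/3


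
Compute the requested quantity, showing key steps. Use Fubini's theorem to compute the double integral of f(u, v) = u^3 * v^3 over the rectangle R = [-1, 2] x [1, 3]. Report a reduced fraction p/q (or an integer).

f(u, v) is a tensor product of a function of u and a function of v, and both factors are bounded continuous (hence Lebesgue integrable) on the rectangle, so Fubini's theorem applies:
  integral_R f d(m x m) = (integral_a1^b1 u^3 du) * (integral_a2^b2 v^3 dv).
Inner integral in u: integral_{-1}^{2} u^3 du = (2^4 - (-1)^4)/4
  = 15/4.
Inner integral in v: integral_{1}^{3} v^3 dv = (3^4 - 1^4)/4
  = 20.
Product: (15/4) * (20) = 75.

75


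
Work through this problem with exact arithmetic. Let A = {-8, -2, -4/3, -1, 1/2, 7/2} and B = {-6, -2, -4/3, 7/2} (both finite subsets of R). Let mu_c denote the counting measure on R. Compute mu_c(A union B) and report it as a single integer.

Counting measure on a finite set equals cardinality. By inclusion-exclusion, |A union B| = |A| + |B| - |A cap B|.
|A| = 6, |B| = 4, |A cap B| = 3.
So mu_c(A union B) = 6 + 4 - 3 = 7.

7


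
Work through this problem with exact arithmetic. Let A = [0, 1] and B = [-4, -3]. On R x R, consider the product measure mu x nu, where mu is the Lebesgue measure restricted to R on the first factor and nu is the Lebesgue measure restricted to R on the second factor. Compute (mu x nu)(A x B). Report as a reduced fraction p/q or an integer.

For a measurable rectangle A x B, the product measure satisfies
  (mu x nu)(A x B) = mu(A) * nu(B).
  mu(A) = 1.
  nu(B) = 1.
  (mu x nu)(A x B) = 1 * 1 = 1.

1


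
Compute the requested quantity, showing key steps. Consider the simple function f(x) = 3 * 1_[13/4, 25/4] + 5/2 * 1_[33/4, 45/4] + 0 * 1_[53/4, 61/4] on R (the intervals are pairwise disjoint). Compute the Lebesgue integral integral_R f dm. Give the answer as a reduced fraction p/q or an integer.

For a simple function f = sum_i c_i * 1_{A_i} with disjoint A_i,
  integral f dm = sum_i c_i * m(A_i).
Lengths of the A_i:
  m(A_1) = 25/4 - 13/4 = 3.
  m(A_2) = 45/4 - 33/4 = 3.
  m(A_3) = 61/4 - 53/4 = 2.
Contributions c_i * m(A_i):
  (3) * (3) = 9.
  (5/2) * (3) = 15/2.
  (0) * (2) = 0.
Total: 9 + 15/2 + 0 = 33/2.

33/2


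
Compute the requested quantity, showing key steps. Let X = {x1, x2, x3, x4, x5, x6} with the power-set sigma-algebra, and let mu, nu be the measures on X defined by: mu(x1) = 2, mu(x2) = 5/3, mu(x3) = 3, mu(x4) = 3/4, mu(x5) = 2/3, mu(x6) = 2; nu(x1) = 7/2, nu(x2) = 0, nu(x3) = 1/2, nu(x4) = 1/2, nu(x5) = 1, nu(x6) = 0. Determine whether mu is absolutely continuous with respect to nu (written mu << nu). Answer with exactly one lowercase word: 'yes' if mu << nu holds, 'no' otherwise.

mu << nu means: every nu-null measurable set is also mu-null; equivalently, for every atom x, if nu({x}) = 0 then mu({x}) = 0.
Checking each atom:
  x1: nu = 7/2 > 0 -> no constraint.
  x2: nu = 0, mu = 5/3 > 0 -> violates mu << nu.
  x3: nu = 1/2 > 0 -> no constraint.
  x4: nu = 1/2 > 0 -> no constraint.
  x5: nu = 1 > 0 -> no constraint.
  x6: nu = 0, mu = 2 > 0 -> violates mu << nu.
The atom(s) x2, x6 violate the condition (nu = 0 but mu > 0). Therefore mu is NOT absolutely continuous w.r.t. nu.

no


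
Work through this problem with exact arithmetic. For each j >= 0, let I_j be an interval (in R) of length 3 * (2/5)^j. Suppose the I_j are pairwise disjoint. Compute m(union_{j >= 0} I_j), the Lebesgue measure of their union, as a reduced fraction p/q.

By countable additivity of the Lebesgue measure on pairwise disjoint measurable sets,
  m(union_{j >= 0} I_j) = sum_{j >= 0} m(I_j) = sum_{j >= 0} a * r^j,
  with a = 3 and r = 2/5.
Since 0 < r = 2/5 < 1, the geometric series converges:
  sum_{j >= 0} a * r^j = a / (1 - r).
  = 3 / (1 - 2/5)
  = 3 / (3/5)
  = 5.

5


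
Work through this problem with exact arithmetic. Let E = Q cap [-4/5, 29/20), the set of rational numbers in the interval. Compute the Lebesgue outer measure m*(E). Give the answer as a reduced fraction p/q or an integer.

Q cap [-4/5, 29/20) is countable; list its elements as q_1, q_2, ... . Fix eps > 0 and cover the k-th point by an interval of length eps * 2^(-k). The cover has total length eps * sum_{k>=1} 2^(-k) = eps, so by definition of outer measure m*(Q cap [-4/5, 29/20)) <= eps. Since eps was arbitrary and m* >= 0, the outer measure is 0.

0


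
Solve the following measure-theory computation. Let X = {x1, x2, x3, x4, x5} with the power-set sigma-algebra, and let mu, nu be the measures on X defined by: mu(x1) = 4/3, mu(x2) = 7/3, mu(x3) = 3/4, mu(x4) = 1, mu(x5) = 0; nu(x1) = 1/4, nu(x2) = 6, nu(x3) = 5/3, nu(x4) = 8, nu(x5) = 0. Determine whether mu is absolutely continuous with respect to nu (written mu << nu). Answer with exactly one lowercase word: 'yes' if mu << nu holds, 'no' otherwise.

mu << nu means: every nu-null measurable set is also mu-null; equivalently, for every atom x, if nu({x}) = 0 then mu({x}) = 0.
Checking each atom:
  x1: nu = 1/4 > 0 -> no constraint.
  x2: nu = 6 > 0 -> no constraint.
  x3: nu = 5/3 > 0 -> no constraint.
  x4: nu = 8 > 0 -> no constraint.
  x5: nu = 0, mu = 0 -> consistent with mu << nu.
No atom violates the condition. Therefore mu << nu.

yes


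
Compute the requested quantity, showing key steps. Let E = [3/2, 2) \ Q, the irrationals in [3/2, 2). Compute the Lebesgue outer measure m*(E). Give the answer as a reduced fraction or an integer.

The interval I = [3/2, 2) has m(I) = 2 - 3/2 = 1/2 (endpoints are measure-zero, so open/closed/half-open agree). Write I = (I cap Q) u (I \ Q). The rationals in I are countable, so m*(I cap Q) = 0 (cover each rational by intervals whose total length is arbitrarily small). By countable subadditivity m*(I) <= m*(I cap Q) + m*(I \ Q), hence m*(I \ Q) >= m(I) = 1/2. The reverse inequality m*(I \ Q) <= m*(I) = 1/2 is trivial since (I \ Q) is a subset of I. Therefore m*(I \ Q) = 1/2.

1/2


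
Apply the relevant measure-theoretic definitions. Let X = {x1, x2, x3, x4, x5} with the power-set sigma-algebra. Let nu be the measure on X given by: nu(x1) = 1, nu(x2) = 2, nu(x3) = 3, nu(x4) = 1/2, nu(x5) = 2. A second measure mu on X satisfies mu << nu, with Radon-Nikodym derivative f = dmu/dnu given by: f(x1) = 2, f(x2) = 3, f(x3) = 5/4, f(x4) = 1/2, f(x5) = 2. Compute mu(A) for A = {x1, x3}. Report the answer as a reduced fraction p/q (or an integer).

By the defining property of the Radon-Nikodym derivative, for every measurable set A,
  mu(A) = integral_A f dnu.
Since nu is a discrete measure concentrated on the atoms of X, the integral over A reduces to the sum
  mu(A) = sum_{x in A} f(x) * nu({x}).
Computing each term:
  x1: f(x1) * nu(x1) = 2 * 1 = 2.
  x3: f(x3) * nu(x3) = 5/4 * 3 = 15/4.
Summing: mu(A) = 2 + 15/4 = 23/4.

23/4


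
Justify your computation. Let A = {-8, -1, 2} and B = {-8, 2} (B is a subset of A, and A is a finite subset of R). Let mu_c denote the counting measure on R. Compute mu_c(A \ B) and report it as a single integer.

Counting measure assigns mu_c(E) = |E| (number of elements) when E is finite. For B subset A, A \ B is the set of elements of A not in B, so |A \ B| = |A| - |B|.
|A| = 3, |B| = 2, so mu_c(A \ B) = 3 - 2 = 1.

1


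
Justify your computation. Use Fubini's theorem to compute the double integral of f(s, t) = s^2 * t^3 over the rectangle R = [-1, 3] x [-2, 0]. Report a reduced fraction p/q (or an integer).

f(s, t) is a tensor product of a function of s and a function of t, and both factors are bounded continuous (hence Lebesgue integrable) on the rectangle, so Fubini's theorem applies:
  integral_R f d(m x m) = (integral_a1^b1 s^2 ds) * (integral_a2^b2 t^3 dt).
Inner integral in s: integral_{-1}^{3} s^2 ds = (3^3 - (-1)^3)/3
  = 28/3.
Inner integral in t: integral_{-2}^{0} t^3 dt = (0^4 - (-2)^4)/4
  = -4.
Product: (28/3) * (-4) = -112/3.

-112/3


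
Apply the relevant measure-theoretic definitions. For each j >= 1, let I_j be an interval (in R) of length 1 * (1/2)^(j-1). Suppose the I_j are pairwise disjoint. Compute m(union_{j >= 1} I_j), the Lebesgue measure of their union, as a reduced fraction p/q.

By countable additivity of the Lebesgue measure on pairwise disjoint measurable sets,
  m(union_{j >= 1} I_j) = sum_{j >= 1} m(I_j) = sum_{j >= 1} a * r^(j-1),
  with a = 1 and r = 1/2.
Since 0 < r = 1/2 < 1, the geometric series converges:
  sum_{j >= 1} a * r^(j-1) = a / (1 - r).
  = 1 / (1 - 1/2)
  = 1 / (1/2)
  = 2.

2


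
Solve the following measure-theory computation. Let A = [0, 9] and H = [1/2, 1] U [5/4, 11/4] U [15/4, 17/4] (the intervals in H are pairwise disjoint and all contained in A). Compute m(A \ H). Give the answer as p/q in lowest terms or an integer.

The ambient interval has length m(A) = 9 - 0 = 9.
Since the holes are disjoint and sit inside A, by finite additivity
  m(H) = sum_i (b_i - a_i), and m(A \ H) = m(A) - m(H).
Computing the hole measures:
  m(H_1) = 1 - 1/2 = 1/2.
  m(H_2) = 11/4 - 5/4 = 3/2.
  m(H_3) = 17/4 - 15/4 = 1/2.
Summed: m(H) = 1/2 + 3/2 + 1/2 = 5/2.
So m(A \ H) = 9 - 5/2 = 13/2.

13/2


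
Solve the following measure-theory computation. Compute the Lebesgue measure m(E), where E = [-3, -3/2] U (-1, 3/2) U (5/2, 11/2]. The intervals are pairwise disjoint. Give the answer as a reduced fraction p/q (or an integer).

For pairwise disjoint intervals, m(union_i I_i) = sum_i m(I_i),
and m is invariant under swapping open/closed endpoints (single points have measure 0).
So m(E) = sum_i (b_i - a_i).
  I_1 has length -3/2 - (-3) = 3/2.
  I_2 has length 3/2 - (-1) = 5/2.
  I_3 has length 11/2 - 5/2 = 3.
Summing:
  m(E) = 3/2 + 5/2 + 3 = 7.

7


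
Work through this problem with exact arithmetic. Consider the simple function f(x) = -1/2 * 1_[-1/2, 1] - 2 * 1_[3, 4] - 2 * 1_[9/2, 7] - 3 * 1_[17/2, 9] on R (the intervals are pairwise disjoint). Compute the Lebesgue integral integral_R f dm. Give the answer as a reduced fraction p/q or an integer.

For a simple function f = sum_i c_i * 1_{A_i} with disjoint A_i,
  integral f dm = sum_i c_i * m(A_i).
Lengths of the A_i:
  m(A_1) = 1 - (-1/2) = 3/2.
  m(A_2) = 4 - 3 = 1.
  m(A_3) = 7 - 9/2 = 5/2.
  m(A_4) = 9 - 17/2 = 1/2.
Contributions c_i * m(A_i):
  (-1/2) * (3/2) = -3/4.
  (-2) * (1) = -2.
  (-2) * (5/2) = -5.
  (-3) * (1/2) = -3/2.
Total: -3/4 - 2 - 5 - 3/2 = -37/4.

-37/4


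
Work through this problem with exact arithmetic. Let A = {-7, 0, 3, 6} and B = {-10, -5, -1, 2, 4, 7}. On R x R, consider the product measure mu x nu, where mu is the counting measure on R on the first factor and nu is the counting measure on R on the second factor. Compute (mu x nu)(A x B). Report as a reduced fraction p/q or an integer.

For a measurable rectangle A x B, the product measure satisfies
  (mu x nu)(A x B) = mu(A) * nu(B).
  mu(A) = 4.
  nu(B) = 6.
  (mu x nu)(A x B) = 4 * 6 = 24.

24


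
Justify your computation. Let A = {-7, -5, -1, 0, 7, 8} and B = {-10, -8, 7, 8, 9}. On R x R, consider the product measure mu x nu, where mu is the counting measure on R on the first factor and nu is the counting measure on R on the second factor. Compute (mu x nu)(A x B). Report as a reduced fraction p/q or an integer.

For a measurable rectangle A x B, the product measure satisfies
  (mu x nu)(A x B) = mu(A) * nu(B).
  mu(A) = 6.
  nu(B) = 5.
  (mu x nu)(A x B) = 6 * 5 = 30.

30


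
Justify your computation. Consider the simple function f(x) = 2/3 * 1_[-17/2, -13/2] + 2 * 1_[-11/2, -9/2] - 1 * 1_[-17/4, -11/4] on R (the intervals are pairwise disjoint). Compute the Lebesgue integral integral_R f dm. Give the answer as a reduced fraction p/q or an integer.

For a simple function f = sum_i c_i * 1_{A_i} with disjoint A_i,
  integral f dm = sum_i c_i * m(A_i).
Lengths of the A_i:
  m(A_1) = -13/2 - (-17/2) = 2.
  m(A_2) = -9/2 - (-11/2) = 1.
  m(A_3) = -11/4 - (-17/4) = 3/2.
Contributions c_i * m(A_i):
  (2/3) * (2) = 4/3.
  (2) * (1) = 2.
  (-1) * (3/2) = -3/2.
Total: 4/3 + 2 - 3/2 = 11/6.

11/6


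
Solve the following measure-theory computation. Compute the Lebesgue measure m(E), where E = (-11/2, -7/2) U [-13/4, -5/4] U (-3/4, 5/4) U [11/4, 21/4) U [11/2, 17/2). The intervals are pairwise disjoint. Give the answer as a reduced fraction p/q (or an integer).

For pairwise disjoint intervals, m(union_i I_i) = sum_i m(I_i),
and m is invariant under swapping open/closed endpoints (single points have measure 0).
So m(E) = sum_i (b_i - a_i).
  I_1 has length -7/2 - (-11/2) = 2.
  I_2 has length -5/4 - (-13/4) = 2.
  I_3 has length 5/4 - (-3/4) = 2.
  I_4 has length 21/4 - 11/4 = 5/2.
  I_5 has length 17/2 - 11/2 = 3.
Summing:
  m(E) = 2 + 2 + 2 + 5/2 + 3 = 23/2.

23/2


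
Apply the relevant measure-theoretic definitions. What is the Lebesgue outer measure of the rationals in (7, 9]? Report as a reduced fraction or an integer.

E = Q cap (7, 9] is a subset of Q, which is countable. Enumerate Q = {q_1, q_2, ...}; for any eps > 0, cover q_k by the open interval (q_k - eps/2^(k+1), q_k + eps/2^(k+1)), of length eps/2^k. The total cover length is sum_{k>=1} eps/2^k = eps. Hence m*(E) <= m*(Q) <= eps for every eps > 0, and since outer measure is non-negative, m*(E) = 0.

0


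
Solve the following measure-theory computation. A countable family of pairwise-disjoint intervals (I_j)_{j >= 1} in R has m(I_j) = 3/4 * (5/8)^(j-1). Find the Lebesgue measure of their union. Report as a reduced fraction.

By countable additivity of the Lebesgue measure on pairwise disjoint measurable sets,
  m(union_{j >= 1} I_j) = sum_{j >= 1} m(I_j) = sum_{j >= 1} a * r^(j-1),
  with a = 3/4 and r = 5/8.
Since 0 < r = 5/8 < 1, the geometric series converges:
  sum_{j >= 1} a * r^(j-1) = a / (1 - r).
  = 3/4 / (1 - 5/8)
  = 3/4 / (3/8)
  = 2.

2


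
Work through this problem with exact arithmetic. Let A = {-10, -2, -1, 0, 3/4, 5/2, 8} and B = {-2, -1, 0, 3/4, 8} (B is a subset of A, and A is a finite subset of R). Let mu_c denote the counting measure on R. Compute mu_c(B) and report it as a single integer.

Counting measure assigns mu_c(E) = |E| (number of elements) when E is finite.
B has 5 element(s), so mu_c(B) = 5.

5


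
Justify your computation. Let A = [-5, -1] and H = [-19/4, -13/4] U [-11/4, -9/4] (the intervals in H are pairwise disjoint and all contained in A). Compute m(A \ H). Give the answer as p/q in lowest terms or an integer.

The ambient interval has length m(A) = -1 - (-5) = 4.
Since the holes are disjoint and sit inside A, by finite additivity
  m(H) = sum_i (b_i - a_i), and m(A \ H) = m(A) - m(H).
Computing the hole measures:
  m(H_1) = -13/4 - (-19/4) = 3/2.
  m(H_2) = -9/4 - (-11/4) = 1/2.
Summed: m(H) = 3/2 + 1/2 = 2.
So m(A \ H) = 4 - 2 = 2.

2


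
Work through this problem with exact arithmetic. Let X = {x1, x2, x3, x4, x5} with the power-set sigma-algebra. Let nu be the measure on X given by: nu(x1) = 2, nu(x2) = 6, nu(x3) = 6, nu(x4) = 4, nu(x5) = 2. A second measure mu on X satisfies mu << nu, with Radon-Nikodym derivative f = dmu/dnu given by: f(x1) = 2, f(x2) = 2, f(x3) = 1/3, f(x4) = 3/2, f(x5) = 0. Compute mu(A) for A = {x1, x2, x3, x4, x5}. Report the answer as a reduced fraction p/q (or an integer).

By the defining property of the Radon-Nikodym derivative, for every measurable set A,
  mu(A) = integral_A f dnu.
Since nu is a discrete measure concentrated on the atoms of X, the integral over A reduces to the sum
  mu(A) = sum_{x in A} f(x) * nu({x}).
Computing each term:
  x1: f(x1) * nu(x1) = 2 * 2 = 4.
  x2: f(x2) * nu(x2) = 2 * 6 = 12.
  x3: f(x3) * nu(x3) = 1/3 * 6 = 2.
  x4: f(x4) * nu(x4) = 3/2 * 4 = 6.
  x5: f(x5) * nu(x5) = 0 * 2 = 0.
Summing: mu(A) = 4 + 12 + 2 + 6 + 0 = 24.

24


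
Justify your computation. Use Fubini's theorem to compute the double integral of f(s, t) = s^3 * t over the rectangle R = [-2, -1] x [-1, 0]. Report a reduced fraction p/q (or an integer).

f(s, t) is a tensor product of a function of s and a function of t, and both factors are bounded continuous (hence Lebesgue integrable) on the rectangle, so Fubini's theorem applies:
  integral_R f d(m x m) = (integral_a1^b1 s^3 ds) * (integral_a2^b2 t dt).
Inner integral in s: integral_{-2}^{-1} s^3 ds = ((-1)^4 - (-2)^4)/4
  = -15/4.
Inner integral in t: integral_{-1}^{0} t dt = (0^2 - (-1)^2)/2
  = -1/2.
Product: (-15/4) * (-1/2) = 15/8.

15/8


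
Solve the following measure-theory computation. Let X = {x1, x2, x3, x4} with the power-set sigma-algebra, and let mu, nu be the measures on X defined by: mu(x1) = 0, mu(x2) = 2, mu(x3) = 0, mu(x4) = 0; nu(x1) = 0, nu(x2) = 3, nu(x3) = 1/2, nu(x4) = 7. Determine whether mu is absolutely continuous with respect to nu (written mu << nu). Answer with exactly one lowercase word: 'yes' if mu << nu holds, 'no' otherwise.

mu << nu means: every nu-null measurable set is also mu-null; equivalently, for every atom x, if nu({x}) = 0 then mu({x}) = 0.
Checking each atom:
  x1: nu = 0, mu = 0 -> consistent with mu << nu.
  x2: nu = 3 > 0 -> no constraint.
  x3: nu = 1/2 > 0 -> no constraint.
  x4: nu = 7 > 0 -> no constraint.
No atom violates the condition. Therefore mu << nu.

yes


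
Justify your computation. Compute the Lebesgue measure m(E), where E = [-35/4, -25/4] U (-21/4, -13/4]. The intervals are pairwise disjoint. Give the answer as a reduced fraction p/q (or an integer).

For pairwise disjoint intervals, m(union_i I_i) = sum_i m(I_i),
and m is invariant under swapping open/closed endpoints (single points have measure 0).
So m(E) = sum_i (b_i - a_i).
  I_1 has length -25/4 - (-35/4) = 5/2.
  I_2 has length -13/4 - (-21/4) = 2.
Summing:
  m(E) = 5/2 + 2 = 9/2.

9/2


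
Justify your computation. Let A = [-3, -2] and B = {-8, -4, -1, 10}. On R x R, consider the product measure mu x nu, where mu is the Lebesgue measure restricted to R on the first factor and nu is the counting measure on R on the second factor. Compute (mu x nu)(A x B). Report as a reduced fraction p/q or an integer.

For a measurable rectangle A x B, the product measure satisfies
  (mu x nu)(A x B) = mu(A) * nu(B).
  mu(A) = 1.
  nu(B) = 4.
  (mu x nu)(A x B) = 1 * 4 = 4.

4


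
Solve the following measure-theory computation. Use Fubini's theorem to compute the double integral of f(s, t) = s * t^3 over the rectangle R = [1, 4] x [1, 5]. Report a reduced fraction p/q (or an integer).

f(s, t) is a tensor product of a function of s and a function of t, and both factors are bounded continuous (hence Lebesgue integrable) on the rectangle, so Fubini's theorem applies:
  integral_R f d(m x m) = (integral_a1^b1 s ds) * (integral_a2^b2 t^3 dt).
Inner integral in s: integral_{1}^{4} s ds = (4^2 - 1^2)/2
  = 15/2.
Inner integral in t: integral_{1}^{5} t^3 dt = (5^4 - 1^4)/4
  = 156.
Product: (15/2) * (156) = 1170.

1170


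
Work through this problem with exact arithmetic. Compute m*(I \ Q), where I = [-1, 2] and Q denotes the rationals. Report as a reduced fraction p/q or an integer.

The interval I = [-1, 2] has m(I) = 2 - (-1) = 3 (endpoints are measure-zero, so open/closed/half-open agree). Write I = (I cap Q) u (I \ Q). The rationals in I are countable, so m*(I cap Q) = 0 (cover each rational by intervals whose total length is arbitrarily small). By countable subadditivity m*(I) <= m*(I cap Q) + m*(I \ Q), hence m*(I \ Q) >= m(I) = 3. The reverse inequality m*(I \ Q) <= m*(I) = 3 is trivial since (I \ Q) is a subset of I. Therefore m*(I \ Q) = 3.

3


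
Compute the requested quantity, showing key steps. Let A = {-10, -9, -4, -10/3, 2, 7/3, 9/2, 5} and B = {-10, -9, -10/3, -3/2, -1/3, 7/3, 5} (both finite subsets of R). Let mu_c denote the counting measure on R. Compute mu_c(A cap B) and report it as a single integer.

Counting measure on a finite set equals cardinality. mu_c(A cap B) = |A cap B| (elements appearing in both).
Enumerating the elements of A that also lie in B gives 5 element(s).
So mu_c(A cap B) = 5.

5


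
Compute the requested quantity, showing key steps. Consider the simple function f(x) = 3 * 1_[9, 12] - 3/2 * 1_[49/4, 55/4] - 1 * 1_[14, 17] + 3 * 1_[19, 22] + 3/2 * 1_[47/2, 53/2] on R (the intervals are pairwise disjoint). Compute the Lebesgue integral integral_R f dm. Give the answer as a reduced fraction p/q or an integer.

For a simple function f = sum_i c_i * 1_{A_i} with disjoint A_i,
  integral f dm = sum_i c_i * m(A_i).
Lengths of the A_i:
  m(A_1) = 12 - 9 = 3.
  m(A_2) = 55/4 - 49/4 = 3/2.
  m(A_3) = 17 - 14 = 3.
  m(A_4) = 22 - 19 = 3.
  m(A_5) = 53/2 - 47/2 = 3.
Contributions c_i * m(A_i):
  (3) * (3) = 9.
  (-3/2) * (3/2) = -9/4.
  (-1) * (3) = -3.
  (3) * (3) = 9.
  (3/2) * (3) = 9/2.
Total: 9 - 9/4 - 3 + 9 + 9/2 = 69/4.

69/4


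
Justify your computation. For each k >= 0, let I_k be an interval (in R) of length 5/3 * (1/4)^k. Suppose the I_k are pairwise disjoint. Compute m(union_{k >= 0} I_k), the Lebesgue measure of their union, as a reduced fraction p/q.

By countable additivity of the Lebesgue measure on pairwise disjoint measurable sets,
  m(union_{k >= 0} I_k) = sum_{k >= 0} m(I_k) = sum_{k >= 0} a * r^k,
  with a = 5/3 and r = 1/4.
Since 0 < r = 1/4 < 1, the geometric series converges:
  sum_{k >= 0} a * r^k = a / (1 - r).
  = 5/3 / (1 - 1/4)
  = 5/3 / (3/4)
  = 20/9.

20/9


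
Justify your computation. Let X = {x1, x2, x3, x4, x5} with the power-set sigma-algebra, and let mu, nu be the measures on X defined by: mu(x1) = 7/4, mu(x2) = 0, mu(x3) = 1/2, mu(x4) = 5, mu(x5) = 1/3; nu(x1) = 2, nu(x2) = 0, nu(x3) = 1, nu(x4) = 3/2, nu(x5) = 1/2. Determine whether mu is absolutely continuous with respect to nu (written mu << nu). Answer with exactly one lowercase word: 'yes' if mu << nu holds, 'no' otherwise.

mu << nu means: every nu-null measurable set is also mu-null; equivalently, for every atom x, if nu({x}) = 0 then mu({x}) = 0.
Checking each atom:
  x1: nu = 2 > 0 -> no constraint.
  x2: nu = 0, mu = 0 -> consistent with mu << nu.
  x3: nu = 1 > 0 -> no constraint.
  x4: nu = 3/2 > 0 -> no constraint.
  x5: nu = 1/2 > 0 -> no constraint.
No atom violates the condition. Therefore mu << nu.

yes


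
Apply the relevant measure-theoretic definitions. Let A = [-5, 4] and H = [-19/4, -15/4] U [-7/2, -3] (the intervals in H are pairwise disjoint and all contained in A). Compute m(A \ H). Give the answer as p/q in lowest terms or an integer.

The ambient interval has length m(A) = 4 - (-5) = 9.
Since the holes are disjoint and sit inside A, by finite additivity
  m(H) = sum_i (b_i - a_i), and m(A \ H) = m(A) - m(H).
Computing the hole measures:
  m(H_1) = -15/4 - (-19/4) = 1.
  m(H_2) = -3 - (-7/2) = 1/2.
Summed: m(H) = 1 + 1/2 = 3/2.
So m(A \ H) = 9 - 3/2 = 15/2.

15/2


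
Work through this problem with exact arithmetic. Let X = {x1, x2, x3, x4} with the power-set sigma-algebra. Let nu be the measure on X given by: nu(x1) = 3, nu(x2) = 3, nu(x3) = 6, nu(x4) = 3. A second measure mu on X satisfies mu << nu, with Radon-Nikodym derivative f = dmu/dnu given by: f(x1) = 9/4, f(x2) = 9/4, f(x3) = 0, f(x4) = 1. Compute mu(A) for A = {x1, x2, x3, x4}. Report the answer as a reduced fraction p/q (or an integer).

By the defining property of the Radon-Nikodym derivative, for every measurable set A,
  mu(A) = integral_A f dnu.
Since nu is a discrete measure concentrated on the atoms of X, the integral over A reduces to the sum
  mu(A) = sum_{x in A} f(x) * nu({x}).
Computing each term:
  x1: f(x1) * nu(x1) = 9/4 * 3 = 27/4.
  x2: f(x2) * nu(x2) = 9/4 * 3 = 27/4.
  x3: f(x3) * nu(x3) = 0 * 6 = 0.
  x4: f(x4) * nu(x4) = 1 * 3 = 3.
Summing: mu(A) = 27/4 + 27/4 + 0 + 3 = 33/2.

33/2


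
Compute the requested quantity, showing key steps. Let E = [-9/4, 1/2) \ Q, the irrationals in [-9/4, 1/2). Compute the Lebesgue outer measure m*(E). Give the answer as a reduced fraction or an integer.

The interval I = [-9/4, 1/2) has m(I) = 1/2 - (-9/4) = 11/4 (endpoints are measure-zero, so open/closed/half-open agree). Write I = (I cap Q) u (I \ Q). The rationals in I are countable, so m*(I cap Q) = 0 (cover each rational by intervals whose total length is arbitrarily small). By countable subadditivity m*(I) <= m*(I cap Q) + m*(I \ Q), hence m*(I \ Q) >= m(I) = 11/4. The reverse inequality m*(I \ Q) <= m*(I) = 11/4 is trivial since (I \ Q) is a subset of I. Therefore m*(I \ Q) = 11/4.

11/4


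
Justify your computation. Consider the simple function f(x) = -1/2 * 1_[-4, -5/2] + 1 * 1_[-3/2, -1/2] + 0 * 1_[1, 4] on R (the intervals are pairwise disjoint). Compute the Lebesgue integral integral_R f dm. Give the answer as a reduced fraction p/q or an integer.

For a simple function f = sum_i c_i * 1_{A_i} with disjoint A_i,
  integral f dm = sum_i c_i * m(A_i).
Lengths of the A_i:
  m(A_1) = -5/2 - (-4) = 3/2.
  m(A_2) = -1/2 - (-3/2) = 1.
  m(A_3) = 4 - 1 = 3.
Contributions c_i * m(A_i):
  (-1/2) * (3/2) = -3/4.
  (1) * (1) = 1.
  (0) * (3) = 0.
Total: -3/4 + 1 + 0 = 1/4.

1/4


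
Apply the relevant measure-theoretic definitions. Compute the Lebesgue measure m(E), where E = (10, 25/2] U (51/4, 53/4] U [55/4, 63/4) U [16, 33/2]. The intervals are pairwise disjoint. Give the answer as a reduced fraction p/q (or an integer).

For pairwise disjoint intervals, m(union_i I_i) = sum_i m(I_i),
and m is invariant under swapping open/closed endpoints (single points have measure 0).
So m(E) = sum_i (b_i - a_i).
  I_1 has length 25/2 - 10 = 5/2.
  I_2 has length 53/4 - 51/4 = 1/2.
  I_3 has length 63/4 - 55/4 = 2.
  I_4 has length 33/2 - 16 = 1/2.
Summing:
  m(E) = 5/2 + 1/2 + 2 + 1/2 = 11/2.

11/2


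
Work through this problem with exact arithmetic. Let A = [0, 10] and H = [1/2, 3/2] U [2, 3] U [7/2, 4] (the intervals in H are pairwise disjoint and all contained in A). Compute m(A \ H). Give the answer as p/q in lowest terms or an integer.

The ambient interval has length m(A) = 10 - 0 = 10.
Since the holes are disjoint and sit inside A, by finite additivity
  m(H) = sum_i (b_i - a_i), and m(A \ H) = m(A) - m(H).
Computing the hole measures:
  m(H_1) = 3/2 - 1/2 = 1.
  m(H_2) = 3 - 2 = 1.
  m(H_3) = 4 - 7/2 = 1/2.
Summed: m(H) = 1 + 1 + 1/2 = 5/2.
So m(A \ H) = 10 - 5/2 = 15/2.

15/2


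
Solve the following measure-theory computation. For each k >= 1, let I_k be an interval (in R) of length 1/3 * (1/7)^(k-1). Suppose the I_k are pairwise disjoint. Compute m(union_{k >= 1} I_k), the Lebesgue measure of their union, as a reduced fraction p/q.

By countable additivity of the Lebesgue measure on pairwise disjoint measurable sets,
  m(union_{k >= 1} I_k) = sum_{k >= 1} m(I_k) = sum_{k >= 1} a * r^(k-1),
  with a = 1/3 and r = 1/7.
Since 0 < r = 1/7 < 1, the geometric series converges:
  sum_{k >= 1} a * r^(k-1) = a / (1 - r).
  = 1/3 / (1 - 1/7)
  = 1/3 / (6/7)
  = 7/18.

7/18


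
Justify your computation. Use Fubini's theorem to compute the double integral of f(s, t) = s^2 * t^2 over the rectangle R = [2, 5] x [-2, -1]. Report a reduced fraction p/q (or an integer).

f(s, t) is a tensor product of a function of s and a function of t, and both factors are bounded continuous (hence Lebesgue integrable) on the rectangle, so Fubini's theorem applies:
  integral_R f d(m x m) = (integral_a1^b1 s^2 ds) * (integral_a2^b2 t^2 dt).
Inner integral in s: integral_{2}^{5} s^2 ds = (5^3 - 2^3)/3
  = 39.
Inner integral in t: integral_{-2}^{-1} t^2 dt = ((-1)^3 - (-2)^3)/3
  = 7/3.
Product: (39) * (7/3) = 91.

91


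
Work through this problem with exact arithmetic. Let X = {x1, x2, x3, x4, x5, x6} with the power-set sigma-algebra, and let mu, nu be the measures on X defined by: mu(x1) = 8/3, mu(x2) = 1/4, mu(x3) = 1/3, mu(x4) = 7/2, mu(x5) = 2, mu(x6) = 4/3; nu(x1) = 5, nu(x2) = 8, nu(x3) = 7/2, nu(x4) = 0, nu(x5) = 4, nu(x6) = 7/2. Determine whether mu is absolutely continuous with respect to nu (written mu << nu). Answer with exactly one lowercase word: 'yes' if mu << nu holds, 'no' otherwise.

mu << nu means: every nu-null measurable set is also mu-null; equivalently, for every atom x, if nu({x}) = 0 then mu({x}) = 0.
Checking each atom:
  x1: nu = 5 > 0 -> no constraint.
  x2: nu = 8 > 0 -> no constraint.
  x3: nu = 7/2 > 0 -> no constraint.
  x4: nu = 0, mu = 7/2 > 0 -> violates mu << nu.
  x5: nu = 4 > 0 -> no constraint.
  x6: nu = 7/2 > 0 -> no constraint.
The atom(s) x4 violate the condition (nu = 0 but mu > 0). Therefore mu is NOT absolutely continuous w.r.t. nu.

no
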